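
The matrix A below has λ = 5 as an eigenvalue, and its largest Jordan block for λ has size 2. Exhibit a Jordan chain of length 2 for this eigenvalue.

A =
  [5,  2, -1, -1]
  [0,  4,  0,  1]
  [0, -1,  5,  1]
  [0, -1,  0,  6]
A Jordan chain for λ = 5 of length 2:
v_1 = (2, -1, -1, -1)ᵀ
v_2 = (0, 1, 0, 0)ᵀ

Let N = A − (5)·I. We want v_2 with N^2 v_2 = 0 but N^1 v_2 ≠ 0; then v_{j-1} := N · v_j for j = 2, …, 2.

Pick v_2 = (0, 1, 0, 0)ᵀ.
Then v_1 = N · v_2 = (2, -1, -1, -1)ᵀ.

Sanity check: (A − (5)·I) v_1 = (0, 0, 0, 0)ᵀ = 0. ✓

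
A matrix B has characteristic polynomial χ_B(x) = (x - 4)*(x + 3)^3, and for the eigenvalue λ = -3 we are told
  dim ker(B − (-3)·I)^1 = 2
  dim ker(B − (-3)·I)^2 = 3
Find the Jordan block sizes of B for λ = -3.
Block sizes for λ = -3: [2, 1]

From the dimensions of kernels of powers, the number of Jordan blocks of size at least j is d_j − d_{j−1} where d_j = dim ker(N^j) (with d_0 = 0). Computing the differences gives [2, 1].
The number of blocks of size exactly k is (#blocks of size ≥ k) − (#blocks of size ≥ k + 1), so the partition is: 1 block(s) of size 1, 1 block(s) of size 2.
In nonincreasing order the block sizes are [2, 1].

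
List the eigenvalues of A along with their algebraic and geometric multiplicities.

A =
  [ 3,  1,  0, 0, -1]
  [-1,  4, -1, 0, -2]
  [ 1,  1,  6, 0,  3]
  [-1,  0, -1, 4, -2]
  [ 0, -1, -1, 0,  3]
λ = 4: alg = 5, geom = 3

Step 1 — factor the characteristic polynomial to read off the algebraic multiplicities:
  χ_A(x) = (x - 4)^5

Step 2 — compute geometric multiplicities via the rank-nullity identity g(λ) = n − rank(A − λI):
  rank(A − (4)·I) = 2, so dim ker(A − (4)·I) = n − 2 = 3

Summary:
  λ = 4: algebraic multiplicity = 5, geometric multiplicity = 3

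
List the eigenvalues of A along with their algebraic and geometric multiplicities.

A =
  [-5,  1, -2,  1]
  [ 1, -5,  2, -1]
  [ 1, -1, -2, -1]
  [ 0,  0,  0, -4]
λ = -4: alg = 4, geom = 3

Step 1 — factor the characteristic polynomial to read off the algebraic multiplicities:
  χ_A(x) = (x + 4)^4

Step 2 — compute geometric multiplicities via the rank-nullity identity g(λ) = n − rank(A − λI):
  rank(A − (-4)·I) = 1, so dim ker(A − (-4)·I) = n − 1 = 3

Summary:
  λ = -4: algebraic multiplicity = 4, geometric multiplicity = 3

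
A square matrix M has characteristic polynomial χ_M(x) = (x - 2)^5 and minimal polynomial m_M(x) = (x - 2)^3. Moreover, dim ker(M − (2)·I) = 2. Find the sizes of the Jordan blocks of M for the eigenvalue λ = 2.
Block sizes for λ = 2: [3, 2]

Step 1 — from the characteristic polynomial, algebraic multiplicity of λ = 2 is 5. From dim ker(M − (2)·I) = 2, there are exactly 2 Jordan blocks for λ = 2.
Step 2 — from the minimal polynomial, the factor (x − 2)^3 tells us the largest block for λ = 2 has size 3.
Step 3 — with total size 5, 2 blocks, and largest block 3, the block sizes (in nonincreasing order) are [3, 2].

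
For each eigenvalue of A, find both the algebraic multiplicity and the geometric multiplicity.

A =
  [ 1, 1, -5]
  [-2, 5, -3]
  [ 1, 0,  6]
λ = 4: alg = 3, geom = 1

Step 1 — factor the characteristic polynomial to read off the algebraic multiplicities:
  χ_A(x) = (x - 4)^3

Step 2 — compute geometric multiplicities via the rank-nullity identity g(λ) = n − rank(A − λI):
  rank(A − (4)·I) = 2, so dim ker(A − (4)·I) = n − 2 = 1

Summary:
  λ = 4: algebraic multiplicity = 3, geometric multiplicity = 1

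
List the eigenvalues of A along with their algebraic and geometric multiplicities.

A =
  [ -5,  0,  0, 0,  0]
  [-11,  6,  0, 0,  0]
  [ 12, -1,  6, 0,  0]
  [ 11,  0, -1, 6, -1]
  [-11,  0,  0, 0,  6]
λ = -5: alg = 1, geom = 1; λ = 6: alg = 4, geom = 2

Step 1 — factor the characteristic polynomial to read off the algebraic multiplicities:
  χ_A(x) = (x - 6)^4*(x + 5)

Step 2 — compute geometric multiplicities via the rank-nullity identity g(λ) = n − rank(A − λI):
  rank(A − (-5)·I) = 4, so dim ker(A − (-5)·I) = n − 4 = 1
  rank(A − (6)·I) = 3, so dim ker(A − (6)·I) = n − 3 = 2

Summary:
  λ = -5: algebraic multiplicity = 1, geometric multiplicity = 1
  λ = 6: algebraic multiplicity = 4, geometric multiplicity = 2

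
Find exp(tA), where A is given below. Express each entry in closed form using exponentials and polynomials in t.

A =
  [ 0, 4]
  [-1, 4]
e^{tA} =
  [-2*t*exp(2*t) + exp(2*t), 4*t*exp(2*t)]
  [-t*exp(2*t), 2*t*exp(2*t) + exp(2*t)]

Strategy: write A = P · J · P⁻¹ where J is a Jordan canonical form, so e^{tA} = P · e^{tJ} · P⁻¹, and e^{tJ} can be computed block-by-block.

A has Jordan form
J =
  [2, 1]
  [0, 2]
(up to reordering of blocks).

Per-block formulas:
  For a 2×2 Jordan block J_2(2): exp(t · J_2(2)) = e^(2t)·(I + t·N), where N is the 2×2 nilpotent shift.

After assembling e^{tJ} and conjugating by P, we get:

e^{tA} =
  [-2*t*exp(2*t) + exp(2*t), 4*t*exp(2*t)]
  [-t*exp(2*t), 2*t*exp(2*t) + exp(2*t)]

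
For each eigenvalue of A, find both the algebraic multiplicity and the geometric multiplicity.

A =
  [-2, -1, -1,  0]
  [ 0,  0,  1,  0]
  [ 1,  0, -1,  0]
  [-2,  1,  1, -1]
λ = -1: alg = 4, geom = 2

Step 1 — factor the characteristic polynomial to read off the algebraic multiplicities:
  χ_A(x) = (x + 1)^4

Step 2 — compute geometric multiplicities via the rank-nullity identity g(λ) = n − rank(A − λI):
  rank(A − (-1)·I) = 2, so dim ker(A − (-1)·I) = n − 2 = 2

Summary:
  λ = -1: algebraic multiplicity = 4, geometric multiplicity = 2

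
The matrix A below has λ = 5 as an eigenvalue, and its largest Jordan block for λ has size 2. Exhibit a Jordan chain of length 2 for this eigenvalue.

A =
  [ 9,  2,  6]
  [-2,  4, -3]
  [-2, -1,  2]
A Jordan chain for λ = 5 of length 2:
v_1 = (4, -2, -2)ᵀ
v_2 = (1, 0, 0)ᵀ

Let N = A − (5)·I. We want v_2 with N^2 v_2 = 0 but N^1 v_2 ≠ 0; then v_{j-1} := N · v_j for j = 2, …, 2.

Pick v_2 = (1, 0, 0)ᵀ.
Then v_1 = N · v_2 = (4, -2, -2)ᵀ.

Sanity check: (A − (5)·I) v_1 = (0, 0, 0)ᵀ = 0. ✓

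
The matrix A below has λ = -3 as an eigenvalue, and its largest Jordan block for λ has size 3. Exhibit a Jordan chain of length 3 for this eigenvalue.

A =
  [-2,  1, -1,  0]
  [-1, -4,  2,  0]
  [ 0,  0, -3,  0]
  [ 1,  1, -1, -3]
A Jordan chain for λ = -3 of length 3:
v_1 = (1, -1, 0, 1)ᵀ
v_2 = (-1, 2, 0, -1)ᵀ
v_3 = (0, 0, 1, 0)ᵀ

Let N = A − (-3)·I. We want v_3 with N^3 v_3 = 0 but N^2 v_3 ≠ 0; then v_{j-1} := N · v_j for j = 3, …, 2.

Pick v_3 = (0, 0, 1, 0)ᵀ.
Then v_2 = N · v_3 = (-1, 2, 0, -1)ᵀ.
Then v_1 = N · v_2 = (1, -1, 0, 1)ᵀ.

Sanity check: (A − (-3)·I) v_1 = (0, 0, 0, 0)ᵀ = 0. ✓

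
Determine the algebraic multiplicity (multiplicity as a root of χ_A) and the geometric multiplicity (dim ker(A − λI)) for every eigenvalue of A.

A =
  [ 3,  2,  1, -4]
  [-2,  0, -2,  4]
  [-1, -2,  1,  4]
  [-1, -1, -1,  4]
λ = 2: alg = 4, geom = 2

Step 1 — factor the characteristic polynomial to read off the algebraic multiplicities:
  χ_A(x) = (x - 2)^4

Step 2 — compute geometric multiplicities via the rank-nullity identity g(λ) = n − rank(A − λI):
  rank(A − (2)·I) = 2, so dim ker(A − (2)·I) = n − 2 = 2

Summary:
  λ = 2: algebraic multiplicity = 4, geometric multiplicity = 2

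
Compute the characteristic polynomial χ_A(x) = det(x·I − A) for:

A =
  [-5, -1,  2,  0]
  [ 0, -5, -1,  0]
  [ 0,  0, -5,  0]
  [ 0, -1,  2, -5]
x^4 + 20*x^3 + 150*x^2 + 500*x + 625

Expanding det(x·I − A) (e.g. by cofactor expansion or by noting that A is similar to its Jordan form J, which has the same characteristic polynomial as A) gives
  χ_A(x) = x^4 + 20*x^3 + 150*x^2 + 500*x + 625
which factors as (x + 5)^4. The eigenvalues (with algebraic multiplicities) are λ = -5 with multiplicity 4.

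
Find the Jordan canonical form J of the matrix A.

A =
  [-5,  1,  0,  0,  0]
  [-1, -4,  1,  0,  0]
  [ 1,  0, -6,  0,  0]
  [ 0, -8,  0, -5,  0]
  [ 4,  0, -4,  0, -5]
J_3(-5) ⊕ J_1(-5) ⊕ J_1(-5)

The characteristic polynomial is
  det(x·I − A) = x^5 + 25*x^4 + 250*x^3 + 1250*x^2 + 3125*x + 3125 = (x + 5)^5

Eigenvalues and multiplicities (the geometric multiplicity of λ is n − rank(A − λI), which equals the number of Jordan blocks for λ):
  λ = -5: algebraic multiplicity = 5, geometric multiplicity = 3

Determining the block sizes for each eigenvalue:
  λ = -5: with am = 5 and gm = 3, the partition is not yet determined (e.g. several partitions of 5 into 3 parts exist). Let N = A − (-5)·I. Computing rank(N^1) = 2, rank(N^2) = 1, rank(N^3) = 0; the number of blocks of size ≥ j is rank(N^{j−1}) − rank(N^j), giving [3, 1, 1]. So we have 1 block(s) of size 3, 2 block(s) of size 1 → block sizes [3, 1, 1]

Assembling the blocks gives a Jordan form
J =
  [-5,  1,  0,  0,  0]
  [ 0, -5,  1,  0,  0]
  [ 0,  0, -5,  0,  0]
  [ 0,  0,  0, -5,  0]
  [ 0,  0,  0,  0, -5]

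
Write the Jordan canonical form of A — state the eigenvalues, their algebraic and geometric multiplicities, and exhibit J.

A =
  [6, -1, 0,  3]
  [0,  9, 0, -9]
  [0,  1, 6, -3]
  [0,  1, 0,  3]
J_2(6) ⊕ J_1(6) ⊕ J_1(6)

The characteristic polynomial is
  det(x·I − A) = x^4 - 24*x^3 + 216*x^2 - 864*x + 1296 = (x - 6)^4

Eigenvalues and multiplicities (the geometric multiplicity of λ is n − rank(A − λI), which equals the number of Jordan blocks for λ):
  λ = 6: algebraic multiplicity = 4, geometric multiplicity = 3

Determining the block sizes for each eigenvalue:
  λ = 6: 3 blocks summing to 4 forces exactly one block of size 2 and the rest size 1 → block sizes [2, 1, 1]

Assembling the blocks gives a Jordan form
J =
  [6, 1, 0, 0]
  [0, 6, 0, 0]
  [0, 0, 6, 0]
  [0, 0, 0, 6]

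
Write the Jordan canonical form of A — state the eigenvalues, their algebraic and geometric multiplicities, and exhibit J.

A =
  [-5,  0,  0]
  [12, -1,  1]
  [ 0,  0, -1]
J_1(-5) ⊕ J_2(-1)

The characteristic polynomial is
  det(x·I − A) = x^3 + 7*x^2 + 11*x + 5 = (x + 1)^2*(x + 5)

Eigenvalues and multiplicities (the geometric multiplicity of λ is n − rank(A − λI), which equals the number of Jordan blocks for λ):
  λ = -5: algebraic multiplicity = 1, geometric multiplicity = 1
  λ = -1: algebraic multiplicity = 2, geometric multiplicity = 1

Determining the block sizes for each eigenvalue:
  λ = -5: one block (gm = 1), so the single block has size am = 1 → block sizes [1]
  λ = -1: one block (gm = 1), so the single block has size am = 2 → block sizes [2]

Assembling the blocks gives a Jordan form
J =
  [-5,  0,  0]
  [ 0, -1,  1]
  [ 0,  0, -1]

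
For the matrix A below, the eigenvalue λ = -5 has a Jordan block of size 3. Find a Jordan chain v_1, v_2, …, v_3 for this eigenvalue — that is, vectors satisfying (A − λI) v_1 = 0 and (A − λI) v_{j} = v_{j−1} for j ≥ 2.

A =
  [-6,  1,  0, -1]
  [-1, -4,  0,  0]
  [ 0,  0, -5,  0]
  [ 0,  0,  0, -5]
A Jordan chain for λ = -5 of length 3:
v_1 = (1, 1, 0, 0)ᵀ
v_2 = (-1, 0, 0, 0)ᵀ
v_3 = (0, 0, 0, 1)ᵀ

Let N = A − (-5)·I. We want v_3 with N^3 v_3 = 0 but N^2 v_3 ≠ 0; then v_{j-1} := N · v_j for j = 3, …, 2.

Pick v_3 = (0, 0, 0, 1)ᵀ.
Then v_2 = N · v_3 = (-1, 0, 0, 0)ᵀ.
Then v_1 = N · v_2 = (1, 1, 0, 0)ᵀ.

Sanity check: (A − (-5)·I) v_1 = (0, 0, 0, 0)ᵀ = 0. ✓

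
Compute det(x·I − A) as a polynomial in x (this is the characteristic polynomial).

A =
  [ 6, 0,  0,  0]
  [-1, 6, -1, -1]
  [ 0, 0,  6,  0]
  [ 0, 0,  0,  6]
x^4 - 24*x^3 + 216*x^2 - 864*x + 1296

Expanding det(x·I − A) (e.g. by cofactor expansion or by noting that A is similar to its Jordan form J, which has the same characteristic polynomial as A) gives
  χ_A(x) = x^4 - 24*x^3 + 216*x^2 - 864*x + 1296
which factors as (x - 6)^4. The eigenvalues (with algebraic multiplicities) are λ = 6 with multiplicity 4.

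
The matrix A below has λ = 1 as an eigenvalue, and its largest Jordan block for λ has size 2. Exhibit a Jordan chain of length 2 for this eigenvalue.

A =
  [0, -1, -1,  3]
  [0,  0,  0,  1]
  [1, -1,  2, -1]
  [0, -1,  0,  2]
A Jordan chain for λ = 1 of length 2:
v_1 = (-1, 0, 1, 0)ᵀ
v_2 = (1, 0, 0, 0)ᵀ

Let N = A − (1)·I. We want v_2 with N^2 v_2 = 0 but N^1 v_2 ≠ 0; then v_{j-1} := N · v_j for j = 2, …, 2.

Pick v_2 = (1, 0, 0, 0)ᵀ.
Then v_1 = N · v_2 = (-1, 0, 1, 0)ᵀ.

Sanity check: (A − (1)·I) v_1 = (0, 0, 0, 0)ᵀ = 0. ✓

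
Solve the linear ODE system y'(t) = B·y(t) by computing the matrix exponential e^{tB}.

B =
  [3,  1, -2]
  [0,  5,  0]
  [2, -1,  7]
e^{tB} =
  [-2*t*exp(5*t) + exp(5*t), t*exp(5*t), -2*t*exp(5*t)]
  [0, exp(5*t), 0]
  [2*t*exp(5*t), -t*exp(5*t), 2*t*exp(5*t) + exp(5*t)]

Strategy: write B = P · J · P⁻¹ where J is a Jordan canonical form, so e^{tB} = P · e^{tJ} · P⁻¹, and e^{tJ} can be computed block-by-block.

B has Jordan form
J =
  [5, 1, 0]
  [0, 5, 0]
  [0, 0, 5]
(up to reordering of blocks).

Per-block formulas:
  For a 2×2 Jordan block J_2(5): exp(t · J_2(5)) = e^(5t)·(I + t·N), where N is the 2×2 nilpotent shift.
  For a 1×1 block at λ = 5: exp(t · [5]) = [e^(5t)].

After assembling e^{tJ} and conjugating by P, we get:

e^{tB} =
  [-2*t*exp(5*t) + exp(5*t), t*exp(5*t), -2*t*exp(5*t)]
  [0, exp(5*t), 0]
  [2*t*exp(5*t), -t*exp(5*t), 2*t*exp(5*t) + exp(5*t)]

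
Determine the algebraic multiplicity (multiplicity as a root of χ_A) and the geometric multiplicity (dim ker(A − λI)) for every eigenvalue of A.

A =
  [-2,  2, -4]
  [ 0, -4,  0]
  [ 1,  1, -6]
λ = -4: alg = 3, geom = 2

Step 1 — factor the characteristic polynomial to read off the algebraic multiplicities:
  χ_A(x) = (x + 4)^3

Step 2 — compute geometric multiplicities via the rank-nullity identity g(λ) = n − rank(A − λI):
  rank(A − (-4)·I) = 1, so dim ker(A − (-4)·I) = n − 1 = 2

Summary:
  λ = -4: algebraic multiplicity = 3, geometric multiplicity = 2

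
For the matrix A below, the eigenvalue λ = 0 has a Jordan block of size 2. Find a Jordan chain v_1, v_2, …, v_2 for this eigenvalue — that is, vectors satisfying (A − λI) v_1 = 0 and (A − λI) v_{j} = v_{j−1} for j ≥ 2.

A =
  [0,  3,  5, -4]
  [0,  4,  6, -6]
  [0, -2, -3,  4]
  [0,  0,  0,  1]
A Jordan chain for λ = 0 of length 2:
v_1 = (-1, 0, 0, 0)ᵀ
v_2 = (0, 3, -2, 0)ᵀ

Let N = A − (0)·I. We want v_2 with N^2 v_2 = 0 but N^1 v_2 ≠ 0; then v_{j-1} := N · v_j for j = 2, …, 2.

Pick v_2 = (0, 3, -2, 0)ᵀ.
Then v_1 = N · v_2 = (-1, 0, 0, 0)ᵀ.

Sanity check: (A − (0)·I) v_1 = (0, 0, 0, 0)ᵀ = 0. ✓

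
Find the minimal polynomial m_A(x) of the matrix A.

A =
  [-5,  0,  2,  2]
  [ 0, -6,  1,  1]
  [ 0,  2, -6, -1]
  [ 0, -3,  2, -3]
x^3 + 15*x^2 + 75*x + 125

The characteristic polynomial is χ_A(x) = (x + 5)^4, so the eigenvalues are known. The minimal polynomial is
  m_A(x) = Π_λ (x − λ)^{k_λ}
where k_λ is the size of the *largest* Jordan block for λ (equivalently, the smallest k with (A − λI)^k v = 0 for every generalised eigenvector v of λ).

  λ = -5: largest Jordan block has size 3, contributing (x + 5)^3

So m_A(x) = (x + 5)^3 = x^3 + 15*x^2 + 75*x + 125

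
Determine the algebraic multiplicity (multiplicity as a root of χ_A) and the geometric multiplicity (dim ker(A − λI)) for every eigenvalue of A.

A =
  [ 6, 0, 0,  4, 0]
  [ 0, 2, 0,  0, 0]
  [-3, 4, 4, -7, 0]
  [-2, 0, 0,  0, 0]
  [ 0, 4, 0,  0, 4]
λ = 2: alg = 2, geom = 2; λ = 4: alg = 3, geom = 2

Step 1 — factor the characteristic polynomial to read off the algebraic multiplicities:
  χ_A(x) = (x - 4)^3*(x - 2)^2

Step 2 — compute geometric multiplicities via the rank-nullity identity g(λ) = n − rank(A − λI):
  rank(A − (2)·I) = 3, so dim ker(A − (2)·I) = n − 3 = 2
  rank(A − (4)·I) = 3, so dim ker(A − (4)·I) = n − 3 = 2

Summary:
  λ = 2: algebraic multiplicity = 2, geometric multiplicity = 2
  λ = 4: algebraic multiplicity = 3, geometric multiplicity = 2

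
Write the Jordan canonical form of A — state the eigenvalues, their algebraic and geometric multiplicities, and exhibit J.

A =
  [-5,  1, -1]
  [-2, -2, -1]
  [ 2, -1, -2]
J_2(-3) ⊕ J_1(-3)

The characteristic polynomial is
  det(x·I − A) = x^3 + 9*x^2 + 27*x + 27 = (x + 3)^3

Eigenvalues and multiplicities (the geometric multiplicity of λ is n − rank(A − λI), which equals the number of Jordan blocks for λ):
  λ = -3: algebraic multiplicity = 3, geometric multiplicity = 2

Determining the block sizes for each eigenvalue:
  λ = -3: 2 blocks summing to 3 forces exactly one block of size 2 and the rest size 1 → block sizes [2, 1]

Assembling the blocks gives a Jordan form
J =
  [-3,  1,  0]
  [ 0, -3,  0]
  [ 0,  0, -3]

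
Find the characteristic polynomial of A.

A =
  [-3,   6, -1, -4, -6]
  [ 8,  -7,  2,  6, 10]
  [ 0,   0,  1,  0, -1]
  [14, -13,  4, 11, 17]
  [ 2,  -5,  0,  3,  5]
x^5 - 7*x^4 + 19*x^3 - 25*x^2 + 16*x - 4

Expanding det(x·I − A) (e.g. by cofactor expansion or by noting that A is similar to its Jordan form J, which has the same characteristic polynomial as A) gives
  χ_A(x) = x^5 - 7*x^4 + 19*x^3 - 25*x^2 + 16*x - 4
which factors as (x - 2)^2*(x - 1)^3. The eigenvalues (with algebraic multiplicities) are λ = 1 with multiplicity 3, λ = 2 with multiplicity 2.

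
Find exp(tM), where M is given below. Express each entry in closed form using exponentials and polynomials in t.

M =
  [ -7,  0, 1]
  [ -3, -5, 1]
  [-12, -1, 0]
e^{tM} =
  [-3*t^2*exp(-4*t)/2 - 3*t*exp(-4*t) + exp(-4*t), -t^2*exp(-4*t)/2, t^2*exp(-4*t)/2 + t*exp(-4*t)]
  [-3*t*exp(-4*t), -t*exp(-4*t) + exp(-4*t), t*exp(-4*t)]
  [-9*t^2*exp(-4*t)/2 - 12*t*exp(-4*t), -3*t^2*exp(-4*t)/2 - t*exp(-4*t), 3*t^2*exp(-4*t)/2 + 4*t*exp(-4*t) + exp(-4*t)]

Strategy: write M = P · J · P⁻¹ where J is a Jordan canonical form, so e^{tM} = P · e^{tJ} · P⁻¹, and e^{tJ} can be computed block-by-block.

M has Jordan form
J =
  [-4,  1,  0]
  [ 0, -4,  1]
  [ 0,  0, -4]
(up to reordering of blocks).

Per-block formulas:
  For a 3×3 Jordan block J_3(-4): exp(t · J_3(-4)) = e^(-4t)·(I + t·N + (t^2/2)·N^2), where N is the 3×3 nilpotent shift.

After assembling e^{tJ} and conjugating by P, we get:

e^{tM} =
  [-3*t^2*exp(-4*t)/2 - 3*t*exp(-4*t) + exp(-4*t), -t^2*exp(-4*t)/2, t^2*exp(-4*t)/2 + t*exp(-4*t)]
  [-3*t*exp(-4*t), -t*exp(-4*t) + exp(-4*t), t*exp(-4*t)]
  [-9*t^2*exp(-4*t)/2 - 12*t*exp(-4*t), -3*t^2*exp(-4*t)/2 - t*exp(-4*t), 3*t^2*exp(-4*t)/2 + 4*t*exp(-4*t) + exp(-4*t)]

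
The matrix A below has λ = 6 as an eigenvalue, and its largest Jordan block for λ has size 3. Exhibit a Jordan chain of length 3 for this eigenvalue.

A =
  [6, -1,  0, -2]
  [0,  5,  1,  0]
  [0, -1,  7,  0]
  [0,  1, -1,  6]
A Jordan chain for λ = 6 of length 3:
v_1 = (-1, 0, 0, 0)ᵀ
v_2 = (-1, -1, -1, 1)ᵀ
v_3 = (0, 1, 0, 0)ᵀ

Let N = A − (6)·I. We want v_3 with N^3 v_3 = 0 but N^2 v_3 ≠ 0; then v_{j-1} := N · v_j for j = 3, …, 2.

Pick v_3 = (0, 1, 0, 0)ᵀ.
Then v_2 = N · v_3 = (-1, -1, -1, 1)ᵀ.
Then v_1 = N · v_2 = (-1, 0, 0, 0)ᵀ.

Sanity check: (A − (6)·I) v_1 = (0, 0, 0, 0)ᵀ = 0. ✓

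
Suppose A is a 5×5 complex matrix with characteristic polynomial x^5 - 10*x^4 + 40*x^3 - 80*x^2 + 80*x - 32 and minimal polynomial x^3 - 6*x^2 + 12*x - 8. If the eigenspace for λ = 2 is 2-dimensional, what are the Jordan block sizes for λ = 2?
Block sizes for λ = 2: [3, 2]

Step 1 — from the characteristic polynomial, algebraic multiplicity of λ = 2 is 5. From dim ker(A − (2)·I) = 2, there are exactly 2 Jordan blocks for λ = 2.
Step 2 — from the minimal polynomial, the factor (x − 2)^3 tells us the largest block for λ = 2 has size 3.
Step 3 — with total size 5, 2 blocks, and largest block 3, the block sizes (in nonincreasing order) are [3, 2].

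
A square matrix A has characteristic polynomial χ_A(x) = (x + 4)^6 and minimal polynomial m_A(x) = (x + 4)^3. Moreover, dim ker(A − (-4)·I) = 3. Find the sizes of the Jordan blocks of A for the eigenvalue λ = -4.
Block sizes for λ = -4: [3, 2, 1]

Step 1 — from the characteristic polynomial, algebraic multiplicity of λ = -4 is 6. From dim ker(A − (-4)·I) = 3, there are exactly 3 Jordan blocks for λ = -4.
Step 2 — from the minimal polynomial, the factor (x + 4)^3 tells us the largest block for λ = -4 has size 3.
Step 3 — with total size 6, 3 blocks, and largest block 3, the block sizes (in nonincreasing order) are [3, 2, 1].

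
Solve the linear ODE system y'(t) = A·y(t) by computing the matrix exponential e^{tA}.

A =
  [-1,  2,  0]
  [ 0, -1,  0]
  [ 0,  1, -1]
e^{tA} =
  [exp(-t), 2*t*exp(-t), 0]
  [0, exp(-t), 0]
  [0, t*exp(-t), exp(-t)]

Strategy: write A = P · J · P⁻¹ where J is a Jordan canonical form, so e^{tA} = P · e^{tJ} · P⁻¹, and e^{tJ} can be computed block-by-block.

A has Jordan form
J =
  [-1,  1,  0]
  [ 0, -1,  0]
  [ 0,  0, -1]
(up to reordering of blocks).

Per-block formulas:
  For a 2×2 Jordan block J_2(-1): exp(t · J_2(-1)) = e^(-1t)·(I + t·N), where N is the 2×2 nilpotent shift.
  For a 1×1 block at λ = -1: exp(t · [-1]) = [e^(-1t)].

After assembling e^{tJ} and conjugating by P, we get:

e^{tA} =
  [exp(-t), 2*t*exp(-t), 0]
  [0, exp(-t), 0]
  [0, t*exp(-t), exp(-t)]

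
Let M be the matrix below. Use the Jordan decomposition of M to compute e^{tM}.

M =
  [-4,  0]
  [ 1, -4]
e^{tM} =
  [exp(-4*t), 0]
  [t*exp(-4*t), exp(-4*t)]

Strategy: write M = P · J · P⁻¹ where J is a Jordan canonical form, so e^{tM} = P · e^{tJ} · P⁻¹, and e^{tJ} can be computed block-by-block.

M has Jordan form
J =
  [-4,  1]
  [ 0, -4]
(up to reordering of blocks).

Per-block formulas:
  For a 2×2 Jordan block J_2(-4): exp(t · J_2(-4)) = e^(-4t)·(I + t·N), where N is the 2×2 nilpotent shift.

After assembling e^{tJ} and conjugating by P, we get:

e^{tM} =
  [exp(-4*t), 0]
  [t*exp(-4*t), exp(-4*t)]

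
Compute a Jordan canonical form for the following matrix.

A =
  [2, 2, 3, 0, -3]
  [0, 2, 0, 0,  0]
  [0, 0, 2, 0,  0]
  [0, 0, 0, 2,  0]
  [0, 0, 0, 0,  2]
J_2(2) ⊕ J_1(2) ⊕ J_1(2) ⊕ J_1(2)

The characteristic polynomial is
  det(x·I − A) = x^5 - 10*x^4 + 40*x^3 - 80*x^2 + 80*x - 32 = (x - 2)^5

Eigenvalues and multiplicities (the geometric multiplicity of λ is n − rank(A − λI), which equals the number of Jordan blocks for λ):
  λ = 2: algebraic multiplicity = 5, geometric multiplicity = 4

Determining the block sizes for each eigenvalue:
  λ = 2: 4 blocks summing to 5 forces exactly one block of size 2 and the rest size 1 → block sizes [2, 1, 1, 1]

Assembling the blocks gives a Jordan form
J =
  [2, 1, 0, 0, 0]
  [0, 2, 0, 0, 0]
  [0, 0, 2, 0, 0]
  [0, 0, 0, 2, 0]
  [0, 0, 0, 0, 2]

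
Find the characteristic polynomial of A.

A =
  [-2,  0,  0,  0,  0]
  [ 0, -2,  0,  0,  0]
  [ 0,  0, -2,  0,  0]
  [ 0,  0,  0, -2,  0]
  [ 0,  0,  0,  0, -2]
x^5 + 10*x^4 + 40*x^3 + 80*x^2 + 80*x + 32

Expanding det(x·I − A) (e.g. by cofactor expansion or by noting that A is similar to its Jordan form J, which has the same characteristic polynomial as A) gives
  χ_A(x) = x^5 + 10*x^4 + 40*x^3 + 80*x^2 + 80*x + 32
which factors as (x + 2)^5. The eigenvalues (with algebraic multiplicities) are λ = -2 with multiplicity 5.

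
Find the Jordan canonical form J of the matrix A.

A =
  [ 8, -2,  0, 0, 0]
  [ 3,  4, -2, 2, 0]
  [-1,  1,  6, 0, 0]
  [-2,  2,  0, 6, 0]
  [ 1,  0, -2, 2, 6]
J_3(6) ⊕ J_1(6) ⊕ J_1(6)

The characteristic polynomial is
  det(x·I − A) = x^5 - 30*x^4 + 360*x^3 - 2160*x^2 + 6480*x - 7776 = (x - 6)^5

Eigenvalues and multiplicities (the geometric multiplicity of λ is n − rank(A − λI), which equals the number of Jordan blocks for λ):
  λ = 6: algebraic multiplicity = 5, geometric multiplicity = 3

Determining the block sizes for each eigenvalue:
  λ = 6: with am = 5 and gm = 3, the partition is not yet determined (e.g. several partitions of 5 into 3 parts exist). Let N = A − (6)·I. Computing rank(N^1) = 2, rank(N^2) = 1, rank(N^3) = 0; the number of blocks of size ≥ j is rank(N^{j−1}) − rank(N^j), giving [3, 1, 1]. So we have 1 block(s) of size 3, 2 block(s) of size 1 → block sizes [3, 1, 1]

Assembling the blocks gives a Jordan form
J =
  [6, 1, 0, 0, 0]
  [0, 6, 1, 0, 0]
  [0, 0, 6, 0, 0]
  [0, 0, 0, 6, 0]
  [0, 0, 0, 0, 6]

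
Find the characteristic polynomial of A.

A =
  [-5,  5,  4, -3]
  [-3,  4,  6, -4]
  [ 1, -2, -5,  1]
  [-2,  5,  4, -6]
x^4 + 12*x^3 + 54*x^2 + 108*x + 81

Expanding det(x·I − A) (e.g. by cofactor expansion or by noting that A is similar to its Jordan form J, which has the same characteristic polynomial as A) gives
  χ_A(x) = x^4 + 12*x^3 + 54*x^2 + 108*x + 81
which factors as (x + 3)^4. The eigenvalues (with algebraic multiplicities) are λ = -3 with multiplicity 4.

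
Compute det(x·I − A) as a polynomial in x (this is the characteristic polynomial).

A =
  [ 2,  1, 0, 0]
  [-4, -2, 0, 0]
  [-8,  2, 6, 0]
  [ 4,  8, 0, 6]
x^4 - 12*x^3 + 36*x^2

Expanding det(x·I − A) (e.g. by cofactor expansion or by noting that A is similar to its Jordan form J, which has the same characteristic polynomial as A) gives
  χ_A(x) = x^4 - 12*x^3 + 36*x^2
which factors as x^2*(x - 6)^2. The eigenvalues (with algebraic multiplicities) are λ = 0 with multiplicity 2, λ = 6 with multiplicity 2.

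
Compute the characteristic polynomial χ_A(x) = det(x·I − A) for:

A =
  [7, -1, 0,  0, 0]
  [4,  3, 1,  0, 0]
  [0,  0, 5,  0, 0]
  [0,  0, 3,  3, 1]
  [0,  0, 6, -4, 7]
x^5 - 25*x^4 + 250*x^3 - 1250*x^2 + 3125*x - 3125

Expanding det(x·I − A) (e.g. by cofactor expansion or by noting that A is similar to its Jordan form J, which has the same characteristic polynomial as A) gives
  χ_A(x) = x^5 - 25*x^4 + 250*x^3 - 1250*x^2 + 3125*x - 3125
which factors as (x - 5)^5. The eigenvalues (with algebraic multiplicities) are λ = 5 with multiplicity 5.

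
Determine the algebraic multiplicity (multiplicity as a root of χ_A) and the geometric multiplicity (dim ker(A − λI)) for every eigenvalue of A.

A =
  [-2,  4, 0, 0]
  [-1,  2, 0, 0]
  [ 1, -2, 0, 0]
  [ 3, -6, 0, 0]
λ = 0: alg = 4, geom = 3

Step 1 — factor the characteristic polynomial to read off the algebraic multiplicities:
  χ_A(x) = x^4

Step 2 — compute geometric multiplicities via the rank-nullity identity g(λ) = n − rank(A − λI):
  rank(A − (0)·I) = 1, so dim ker(A − (0)·I) = n − 1 = 3

Summary:
  λ = 0: algebraic multiplicity = 4, geometric multiplicity = 3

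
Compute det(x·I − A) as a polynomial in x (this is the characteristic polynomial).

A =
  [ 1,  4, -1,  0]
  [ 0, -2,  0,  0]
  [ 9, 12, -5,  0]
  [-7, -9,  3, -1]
x^4 + 7*x^3 + 18*x^2 + 20*x + 8

Expanding det(x·I − A) (e.g. by cofactor expansion or by noting that A is similar to its Jordan form J, which has the same characteristic polynomial as A) gives
  χ_A(x) = x^4 + 7*x^3 + 18*x^2 + 20*x + 8
which factors as (x + 1)*(x + 2)^3. The eigenvalues (with algebraic multiplicities) are λ = -2 with multiplicity 3, λ = -1 with multiplicity 1.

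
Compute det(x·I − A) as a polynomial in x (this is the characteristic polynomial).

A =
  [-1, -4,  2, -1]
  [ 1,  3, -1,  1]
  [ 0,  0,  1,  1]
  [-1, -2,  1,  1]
x^4 - 4*x^3 + 6*x^2 - 4*x + 1

Expanding det(x·I − A) (e.g. by cofactor expansion or by noting that A is similar to its Jordan form J, which has the same characteristic polynomial as A) gives
  χ_A(x) = x^4 - 4*x^3 + 6*x^2 - 4*x + 1
which factors as (x - 1)^4. The eigenvalues (with algebraic multiplicities) are λ = 1 with multiplicity 4.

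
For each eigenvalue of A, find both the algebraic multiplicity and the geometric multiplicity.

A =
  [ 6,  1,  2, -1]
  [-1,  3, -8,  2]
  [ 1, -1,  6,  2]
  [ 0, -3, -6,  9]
λ = 6: alg = 4, geom = 2

Step 1 — factor the characteristic polynomial to read off the algebraic multiplicities:
  χ_A(x) = (x - 6)^4

Step 2 — compute geometric multiplicities via the rank-nullity identity g(λ) = n − rank(A − λI):
  rank(A − (6)·I) = 2, so dim ker(A − (6)·I) = n − 2 = 2

Summary:
  λ = 6: algebraic multiplicity = 4, geometric multiplicity = 2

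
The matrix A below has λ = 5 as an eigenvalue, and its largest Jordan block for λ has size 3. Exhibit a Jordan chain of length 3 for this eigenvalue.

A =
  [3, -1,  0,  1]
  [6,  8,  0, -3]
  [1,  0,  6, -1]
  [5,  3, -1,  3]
A Jordan chain for λ = 5 of length 3:
v_1 = (3, -9, -6, -3)ᵀ
v_2 = (-2, 6, 1, 5)ᵀ
v_3 = (1, 0, 0, 0)ᵀ

Let N = A − (5)·I. We want v_3 with N^3 v_3 = 0 but N^2 v_3 ≠ 0; then v_{j-1} := N · v_j for j = 3, …, 2.

Pick v_3 = (1, 0, 0, 0)ᵀ.
Then v_2 = N · v_3 = (-2, 6, 1, 5)ᵀ.
Then v_1 = N · v_2 = (3, -9, -6, -3)ᵀ.

Sanity check: (A − (5)·I) v_1 = (0, 0, 0, 0)ᵀ = 0. ✓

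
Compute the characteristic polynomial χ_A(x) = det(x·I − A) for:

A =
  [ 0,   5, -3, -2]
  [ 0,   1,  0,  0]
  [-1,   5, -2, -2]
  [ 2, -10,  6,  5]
x^4 - 4*x^3 + 6*x^2 - 4*x + 1

Expanding det(x·I − A) (e.g. by cofactor expansion or by noting that A is similar to its Jordan form J, which has the same characteristic polynomial as A) gives
  χ_A(x) = x^4 - 4*x^3 + 6*x^2 - 4*x + 1
which factors as (x - 1)^4. The eigenvalues (with algebraic multiplicities) are λ = 1 with multiplicity 4.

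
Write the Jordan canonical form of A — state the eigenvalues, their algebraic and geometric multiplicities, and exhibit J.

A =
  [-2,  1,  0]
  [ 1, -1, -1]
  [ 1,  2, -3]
J_3(-2)

The characteristic polynomial is
  det(x·I − A) = x^3 + 6*x^2 + 12*x + 8 = (x + 2)^3

Eigenvalues and multiplicities (the geometric multiplicity of λ is n − rank(A − λI), which equals the number of Jordan blocks for λ):
  λ = -2: algebraic multiplicity = 3, geometric multiplicity = 1

Determining the block sizes for each eigenvalue:
  λ = -2: one block (gm = 1), so the single block has size am = 3 → block sizes [3]

Assembling the blocks gives a Jordan form
J =
  [-2,  1,  0]
  [ 0, -2,  1]
  [ 0,  0, -2]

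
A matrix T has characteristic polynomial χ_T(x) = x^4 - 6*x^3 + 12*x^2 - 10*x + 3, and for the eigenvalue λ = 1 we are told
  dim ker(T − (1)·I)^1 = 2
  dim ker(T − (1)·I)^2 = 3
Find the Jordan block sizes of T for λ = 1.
Block sizes for λ = 1: [2, 1]

From the dimensions of kernels of powers, the number of Jordan blocks of size at least j is d_j − d_{j−1} where d_j = dim ker(N^j) (with d_0 = 0). Computing the differences gives [2, 1].
The number of blocks of size exactly k is (#blocks of size ≥ k) − (#blocks of size ≥ k + 1), so the partition is: 1 block(s) of size 1, 1 block(s) of size 2.
In nonincreasing order the block sizes are [2, 1].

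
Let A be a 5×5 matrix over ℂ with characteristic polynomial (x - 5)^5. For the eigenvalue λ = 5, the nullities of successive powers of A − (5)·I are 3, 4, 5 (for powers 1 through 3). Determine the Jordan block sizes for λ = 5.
Block sizes for λ = 5: [3, 1, 1]

From the dimensions of kernels of powers, the number of Jordan blocks of size at least j is d_j − d_{j−1} where d_j = dim ker(N^j) (with d_0 = 0). Computing the differences gives [3, 1, 1].
The number of blocks of size exactly k is (#blocks of size ≥ k) − (#blocks of size ≥ k + 1), so the partition is: 2 block(s) of size 1, 1 block(s) of size 3.
In nonincreasing order the block sizes are [3, 1, 1].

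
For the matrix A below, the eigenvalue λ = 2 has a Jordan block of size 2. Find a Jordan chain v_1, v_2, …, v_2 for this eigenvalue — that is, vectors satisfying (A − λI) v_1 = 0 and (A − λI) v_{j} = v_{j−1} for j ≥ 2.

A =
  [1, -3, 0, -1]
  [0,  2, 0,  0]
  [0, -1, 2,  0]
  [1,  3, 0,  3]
A Jordan chain for λ = 2 of length 2:
v_1 = (-1, 0, 0, 1)ᵀ
v_2 = (1, 0, 0, 0)ᵀ

Let N = A − (2)·I. We want v_2 with N^2 v_2 = 0 but N^1 v_2 ≠ 0; then v_{j-1} := N · v_j for j = 2, …, 2.

Pick v_2 = (1, 0, 0, 0)ᵀ.
Then v_1 = N · v_2 = (-1, 0, 0, 1)ᵀ.

Sanity check: (A − (2)·I) v_1 = (0, 0, 0, 0)ᵀ = 0. ✓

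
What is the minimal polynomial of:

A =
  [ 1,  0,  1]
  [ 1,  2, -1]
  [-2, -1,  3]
x^3 - 6*x^2 + 12*x - 8

The characteristic polynomial is χ_A(x) = (x - 2)^3, so the eigenvalues are known. The minimal polynomial is
  m_A(x) = Π_λ (x − λ)^{k_λ}
where k_λ is the size of the *largest* Jordan block for λ (equivalently, the smallest k with (A − λI)^k v = 0 for every generalised eigenvector v of λ).

  λ = 2: largest Jordan block has size 3, contributing (x − 2)^3

So m_A(x) = (x - 2)^3 = x^3 - 6*x^2 + 12*x - 8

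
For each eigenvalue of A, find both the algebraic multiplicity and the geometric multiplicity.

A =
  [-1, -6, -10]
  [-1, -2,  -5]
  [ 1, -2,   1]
λ = -4: alg = 1, geom = 1; λ = 1: alg = 2, geom = 1

Step 1 — factor the characteristic polynomial to read off the algebraic multiplicities:
  χ_A(x) = (x - 1)^2*(x + 4)

Step 2 — compute geometric multiplicities via the rank-nullity identity g(λ) = n − rank(A − λI):
  rank(A − (-4)·I) = 2, so dim ker(A − (-4)·I) = n − 2 = 1
  rank(A − (1)·I) = 2, so dim ker(A − (1)·I) = n − 2 = 1

Summary:
  λ = -4: algebraic multiplicity = 1, geometric multiplicity = 1
  λ = 1: algebraic multiplicity = 2, geometric multiplicity = 1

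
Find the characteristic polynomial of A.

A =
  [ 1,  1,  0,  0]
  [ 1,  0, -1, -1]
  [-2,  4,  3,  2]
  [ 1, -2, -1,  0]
x^4 - 4*x^3 + 6*x^2 - 4*x + 1

Expanding det(x·I − A) (e.g. by cofactor expansion or by noting that A is similar to its Jordan form J, which has the same characteristic polynomial as A) gives
  χ_A(x) = x^4 - 4*x^3 + 6*x^2 - 4*x + 1
which factors as (x - 1)^4. The eigenvalues (with algebraic multiplicities) are λ = 1 with multiplicity 4.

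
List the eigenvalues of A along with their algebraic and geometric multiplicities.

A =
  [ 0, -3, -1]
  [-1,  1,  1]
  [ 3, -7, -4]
λ = -1: alg = 3, geom = 1

Step 1 — factor the characteristic polynomial to read off the algebraic multiplicities:
  χ_A(x) = (x + 1)^3

Step 2 — compute geometric multiplicities via the rank-nullity identity g(λ) = n − rank(A − λI):
  rank(A − (-1)·I) = 2, so dim ker(A − (-1)·I) = n − 2 = 1

Summary:
  λ = -1: algebraic multiplicity = 3, geometric multiplicity = 1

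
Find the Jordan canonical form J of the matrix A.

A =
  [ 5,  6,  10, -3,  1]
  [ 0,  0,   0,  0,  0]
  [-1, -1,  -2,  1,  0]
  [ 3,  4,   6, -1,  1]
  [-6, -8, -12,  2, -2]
J_2(0) ⊕ J_2(0) ⊕ J_1(0)

The characteristic polynomial is
  det(x·I − A) = x^5

Eigenvalues and multiplicities (the geometric multiplicity of λ is n − rank(A − λI), which equals the number of Jordan blocks for λ):
  λ = 0: algebraic multiplicity = 5, geometric multiplicity = 3

Determining the block sizes for each eigenvalue:
  λ = 0: with am = 5 and gm = 3, the partition is not yet determined (e.g. several partitions of 5 into 3 parts exist). Let N = A − (0)·I. Computing rank(N^1) = 2, rank(N^2) = 0; the number of blocks of size ≥ j is rank(N^{j−1}) − rank(N^j), giving [3, 2]. So we have 2 block(s) of size 2, 1 block(s) of size 1 → block sizes [2, 2, 1]

Assembling the blocks gives a Jordan form
J =
  [0, 1, 0, 0, 0]
  [0, 0, 0, 0, 0]
  [0, 0, 0, 1, 0]
  [0, 0, 0, 0, 0]
  [0, 0, 0, 0, 0]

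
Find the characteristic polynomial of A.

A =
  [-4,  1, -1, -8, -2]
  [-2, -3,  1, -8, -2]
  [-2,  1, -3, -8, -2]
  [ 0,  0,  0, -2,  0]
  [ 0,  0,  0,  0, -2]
x^5 + 14*x^4 + 76*x^3 + 200*x^2 + 256*x + 128

Expanding det(x·I − A) (e.g. by cofactor expansion or by noting that A is similar to its Jordan form J, which has the same characteristic polynomial as A) gives
  χ_A(x) = x^5 + 14*x^4 + 76*x^3 + 200*x^2 + 256*x + 128
which factors as (x + 2)^3*(x + 4)^2. The eigenvalues (with algebraic multiplicities) are λ = -4 with multiplicity 2, λ = -2 with multiplicity 3.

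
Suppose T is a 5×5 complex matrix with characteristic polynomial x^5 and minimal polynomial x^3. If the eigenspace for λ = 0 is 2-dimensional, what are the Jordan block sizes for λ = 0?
Block sizes for λ = 0: [3, 2]

Step 1 — from the characteristic polynomial, algebraic multiplicity of λ = 0 is 5. From dim ker(T − (0)·I) = 2, there are exactly 2 Jordan blocks for λ = 0.
Step 2 — from the minimal polynomial, the factor (x − 0)^3 tells us the largest block for λ = 0 has size 3.
Step 3 — with total size 5, 2 blocks, and largest block 3, the block sizes (in nonincreasing order) are [3, 2].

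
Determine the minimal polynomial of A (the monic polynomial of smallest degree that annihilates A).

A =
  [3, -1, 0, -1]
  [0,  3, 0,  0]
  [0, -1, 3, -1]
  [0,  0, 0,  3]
x^2 - 6*x + 9

The characteristic polynomial is χ_A(x) = (x - 3)^4, so the eigenvalues are known. The minimal polynomial is
  m_A(x) = Π_λ (x − λ)^{k_λ}
where k_λ is the size of the *largest* Jordan block for λ (equivalently, the smallest k with (A − λI)^k v = 0 for every generalised eigenvector v of λ).

  λ = 3: largest Jordan block has size 2, contributing (x − 3)^2

So m_A(x) = (x - 3)^2 = x^2 - 6*x + 9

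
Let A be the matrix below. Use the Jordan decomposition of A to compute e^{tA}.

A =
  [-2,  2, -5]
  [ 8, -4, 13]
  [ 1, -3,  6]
e^{tA} =
  [15*t^2/2 - 2*t + 1, 3*t^2/2 + 2*t, 3*t^2 - 5*t]
  [-35*t^2/2 + 8*t, -7*t^2/2 - 4*t + 1, -7*t^2 + 13*t]
  [-10*t^2 + t, -2*t^2 - 3*t, -4*t^2 + 6*t + 1]

Strategy: write A = P · J · P⁻¹ where J is a Jordan canonical form, so e^{tA} = P · e^{tJ} · P⁻¹, and e^{tJ} can be computed block-by-block.

A has Jordan form
J =
  [0, 1, 0]
  [0, 0, 1]
  [0, 0, 0]
(up to reordering of blocks).

Per-block formulas:
  For a 3×3 Jordan block J_3(0): exp(t · J_3(0)) = e^(0t)·(I + t·N + (t^2/2)·N^2), where N is the 3×3 nilpotent shift.

After assembling e^{tJ} and conjugating by P, we get:

e^{tA} =
  [15*t^2/2 - 2*t + 1, 3*t^2/2 + 2*t, 3*t^2 - 5*t]
  [-35*t^2/2 + 8*t, -7*t^2/2 - 4*t + 1, -7*t^2 + 13*t]
  [-10*t^2 + t, -2*t^2 - 3*t, -4*t^2 + 6*t + 1]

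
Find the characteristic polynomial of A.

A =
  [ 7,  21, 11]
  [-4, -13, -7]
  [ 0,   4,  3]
x^3 + 3*x^2 + 3*x + 1

Expanding det(x·I − A) (e.g. by cofactor expansion or by noting that A is similar to its Jordan form J, which has the same characteristic polynomial as A) gives
  χ_A(x) = x^3 + 3*x^2 + 3*x + 1
which factors as (x + 1)^3. The eigenvalues (with algebraic multiplicities) are λ = -1 with multiplicity 3.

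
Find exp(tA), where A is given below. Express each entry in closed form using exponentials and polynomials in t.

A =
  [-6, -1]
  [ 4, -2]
e^{tA} =
  [-2*t*exp(-4*t) + exp(-4*t), -t*exp(-4*t)]
  [4*t*exp(-4*t), 2*t*exp(-4*t) + exp(-4*t)]

Strategy: write A = P · J · P⁻¹ where J is a Jordan canonical form, so e^{tA} = P · e^{tJ} · P⁻¹, and e^{tJ} can be computed block-by-block.

A has Jordan form
J =
  [-4,  1]
  [ 0, -4]
(up to reordering of blocks).

Per-block formulas:
  For a 2×2 Jordan block J_2(-4): exp(t · J_2(-4)) = e^(-4t)·(I + t·N), where N is the 2×2 nilpotent shift.

After assembling e^{tJ} and conjugating by P, we get:

e^{tA} =
  [-2*t*exp(-4*t) + exp(-4*t), -t*exp(-4*t)]
  [4*t*exp(-4*t), 2*t*exp(-4*t) + exp(-4*t)]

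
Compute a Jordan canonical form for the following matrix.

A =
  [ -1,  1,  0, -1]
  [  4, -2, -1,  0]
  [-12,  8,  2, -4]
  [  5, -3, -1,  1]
J_2(0) ⊕ J_2(0)

The characteristic polynomial is
  det(x·I − A) = x^4

Eigenvalues and multiplicities (the geometric multiplicity of λ is n − rank(A − λI), which equals the number of Jordan blocks for λ):
  λ = 0: algebraic multiplicity = 4, geometric multiplicity = 2

Determining the block sizes for each eigenvalue:
  λ = 0: with am = 4 and gm = 2, the partition is not yet determined (e.g. several partitions of 4 into 2 parts exist). Let N = A − (0)·I. Computing rank(N^1) = 2, rank(N^2) = 0; the number of blocks of size ≥ j is rank(N^{j−1}) − rank(N^j), giving [2, 2]. So we have 2 block(s) of size 2 → block sizes [2, 2]

Assembling the blocks gives a Jordan form
J =
  [0, 1, 0, 0]
  [0, 0, 0, 0]
  [0, 0, 0, 1]
  [0, 0, 0, 0]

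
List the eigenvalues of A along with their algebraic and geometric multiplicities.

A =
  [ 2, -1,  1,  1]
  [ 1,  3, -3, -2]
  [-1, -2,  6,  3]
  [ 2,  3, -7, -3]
λ = 2: alg = 4, geom = 2

Step 1 — factor the characteristic polynomial to read off the algebraic multiplicities:
  χ_A(x) = (x - 2)^4

Step 2 — compute geometric multiplicities via the rank-nullity identity g(λ) = n − rank(A − λI):
  rank(A − (2)·I) = 2, so dim ker(A − (2)·I) = n − 2 = 2

Summary:
  λ = 2: algebraic multiplicity = 4, geometric multiplicity = 2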